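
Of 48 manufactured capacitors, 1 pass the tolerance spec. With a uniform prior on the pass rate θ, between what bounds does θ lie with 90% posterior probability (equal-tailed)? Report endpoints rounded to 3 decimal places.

Posterior: Beta(1+1, 1+47) = Beta(2, 48).
Equal-tailed 90% interval: the 0.05 and 0.95 quantiles of Beta(2, 48).
Posterior mean ≈ 0.040, SD ≈ 0.027; a Normal approximation gives roughly [-0.005, 0.085].
Exact: F⁻¹(0.05) = 0.007; F⁻¹(0.95) = 0.093.

[0.007, 0.093]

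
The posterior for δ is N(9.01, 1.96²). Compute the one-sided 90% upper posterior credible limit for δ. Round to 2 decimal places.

11.52

Need U with P(δ ≤ U) = 0.90: U = 9.01 + z_{0.1}·1.96.
z = 1.282; U = 9.01 + 1.282 × 1.96 = 11.52.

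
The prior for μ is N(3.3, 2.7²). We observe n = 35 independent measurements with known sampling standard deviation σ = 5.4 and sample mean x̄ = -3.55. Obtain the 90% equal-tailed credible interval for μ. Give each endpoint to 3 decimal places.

[-4.270, -1.425]

Posterior precision = 1/2.7² + 35/5.4² = 0.1372 + 1.2003 = 1.3374, so posterior SD = 0.8647.
Posterior mean = (3.3/2.7² + 35·-3.55/5.4²) / 1.3374 = -2.8474.
Interval: -2.8474 ± 1.645 × 0.8647 → [-4.270, -1.425].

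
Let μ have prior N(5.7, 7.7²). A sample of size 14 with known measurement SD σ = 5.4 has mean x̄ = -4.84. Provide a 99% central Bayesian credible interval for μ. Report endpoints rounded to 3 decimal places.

[-8.136, -0.828]

Posterior precision = 1/7.7² + 14/5.4² = 0.0169 + 0.4801 = 0.4970, so posterior SD = 1.4185.
Posterior mean = (5.7/7.7² + 14·-4.84/5.4²) / 0.4970 = -4.4823.
Interval: -4.4823 ± 2.576 × 1.4185 → [-8.136, -0.828].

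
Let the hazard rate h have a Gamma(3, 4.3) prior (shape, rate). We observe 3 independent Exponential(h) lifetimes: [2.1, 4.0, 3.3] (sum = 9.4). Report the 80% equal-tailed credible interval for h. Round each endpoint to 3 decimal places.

Posterior: Gamma(3+3, 4.3+9.4) = Gamma(6, 13.7) (shape, rate).
Equal-tailed 80% interval: Gamma(6, 13.7) quantiles at 0.1 and 0.9.
Posterior mean ≈ 0.438, SD ≈ 0.179; a Normal approximation gives roughly [0.209, 0.667].
Exact: lower = 0.230; upper = 0.677.

[0.230, 0.677]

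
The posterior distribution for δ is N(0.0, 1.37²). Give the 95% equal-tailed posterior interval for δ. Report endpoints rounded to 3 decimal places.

The posterior is symmetric, so the 95% equal-tailed interval is δ = 0.0 ± z·1.37 with z = 1.960.
Half-width: 1.960 × 1.37 = 2.685.
0.0 − 2.685 = -2.685; 0.0 + 2.685 = 2.685.

[-2.685, 2.685]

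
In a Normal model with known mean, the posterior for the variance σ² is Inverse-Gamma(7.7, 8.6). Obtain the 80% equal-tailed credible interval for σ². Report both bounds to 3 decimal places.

Inverse-Gamma(7.7, 8.6) quantiles: F⁻¹(0.1) and F⁻¹(0.9).
Equivalently, 1/σ² ~ Gamma(7.7, rate = 8.6); invert its 0.9 and 0.1 quantiles.
Posterior mean ≈ 1.284, SD ≈ 0.538; a Normal approximation gives roughly [0.595, 1.973].
Exact: lower = 0.754; upper = 1.943.

[0.754, 1.943]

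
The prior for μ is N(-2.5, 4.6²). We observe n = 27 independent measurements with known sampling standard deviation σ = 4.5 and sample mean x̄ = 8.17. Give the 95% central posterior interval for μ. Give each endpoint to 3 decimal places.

Posterior precision = 1/4.6² + 27/4.5² = 0.0473 + 1.3333 = 1.3806, so posterior SD = 0.8511.
Posterior mean = (-2.5/4.6² + 27·8.17/4.5²) / 1.3806 = 7.8048.
Interval: 7.8048 ± 1.960 × 0.8511 → [6.137, 9.473].

[6.137, 9.473]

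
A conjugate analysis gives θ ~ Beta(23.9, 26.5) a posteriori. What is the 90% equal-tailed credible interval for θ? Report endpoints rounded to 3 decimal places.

Posterior: Beta(23.9, 26.5).
Equal-tailed 90% interval: the 0.05 and 0.95 quantiles of Beta(23.9, 26.5).
Posterior mean ≈ 0.474, SD ≈ 0.070; a Normal approximation gives roughly [0.360, 0.589].
Exact: F⁻¹(0.05) = 0.360; F⁻¹(0.95) = 0.589.

[0.360, 0.589]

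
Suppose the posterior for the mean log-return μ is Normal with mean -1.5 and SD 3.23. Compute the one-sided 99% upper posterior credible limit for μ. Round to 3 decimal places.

6.014

Need U with P(μ ≤ U) = 0.99: U = -1.5 + z_{0.01}·3.23.
z = 2.326; U = -1.5 + 2.326 × 3.23 = 6.014.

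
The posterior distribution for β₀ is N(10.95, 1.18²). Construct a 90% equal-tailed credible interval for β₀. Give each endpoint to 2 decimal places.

[9.01, 12.89]

The posterior is symmetric, so the 90% equal-tailed interval is β₀ = 10.95 ± z·1.18 with z = 1.645.
Half-width: 1.645 × 1.18 = 1.94.
10.95 − 1.94 = 9.01; 10.95 + 1.94 = 12.89.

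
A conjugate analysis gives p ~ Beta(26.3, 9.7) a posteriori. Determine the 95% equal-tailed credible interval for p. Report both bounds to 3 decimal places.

[0.577, 0.860]

Posterior: Beta(26.3, 9.7).
Equal-tailed 95% interval: the 0.025 and 0.975 quantiles of Beta(26.3, 9.7).
Posterior mean ≈ 0.731, SD ≈ 0.073; a Normal approximation gives roughly [0.588, 0.874].
Exact: F⁻¹(0.025) = 0.577; F⁻¹(0.975) = 0.860.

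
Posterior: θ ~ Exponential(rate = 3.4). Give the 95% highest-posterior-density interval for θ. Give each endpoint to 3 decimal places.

The exponential density is strictly decreasing on [0, ∞), so the HPD interval is anchored at 0: [0, q] with P(θ ≤ q) = 0.95.
q = −ln(1 − 0.95) / 3.4 = 2.9957 / 3.4 = 0.881.

[0.000, 0.881]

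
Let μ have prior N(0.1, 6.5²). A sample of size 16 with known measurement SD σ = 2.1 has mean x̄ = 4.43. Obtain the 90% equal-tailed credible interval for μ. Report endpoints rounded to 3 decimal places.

[3.541, 5.263]

Posterior precision = 1/6.5² + 16/2.1² = 0.0237 + 3.6281 = 3.6518, so posterior SD = 0.5233.
Posterior mean = (0.1/6.5² + 16·4.43/2.1²) / 3.6518 = 4.4019.
Interval: 4.4019 ± 1.645 × 0.5233 → [3.541, 5.263].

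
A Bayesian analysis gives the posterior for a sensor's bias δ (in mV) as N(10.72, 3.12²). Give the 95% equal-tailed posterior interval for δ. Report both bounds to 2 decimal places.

The posterior is symmetric, so the 95% equal-tailed interval is δ = 10.72 ± z·3.12 with z = 1.960.
Half-width: 1.960 × 3.12 = 6.12.
10.72 − 6.12 = 4.60; 10.72 + 6.12 = 16.84.

[4.60, 16.84]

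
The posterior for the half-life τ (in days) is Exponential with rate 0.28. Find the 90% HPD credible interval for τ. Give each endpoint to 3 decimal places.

[0.000, 8.224]

The exponential density is strictly decreasing on [0, ∞), so the HPD interval is anchored at 0: [0, q] with P(τ ≤ q) = 0.90.
q = −ln(1 − 0.90) / 0.28 = 2.3026 / 0.28 = 8.224.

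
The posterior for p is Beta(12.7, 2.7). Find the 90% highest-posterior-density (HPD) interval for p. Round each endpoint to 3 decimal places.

The posterior is unimodal and skewed, so the HPD interval has equal density at both endpoints and is the shortest 90% interval.
Solving f(0.685) = f(0.972) with F(0.972) − F(0.685) = 0.90 gives [0.685, 0.972].
For comparison, the equal-tailed interval is [0.649, 0.952]; the HPD is narrower and shifted toward the mode.

[0.685, 0.972]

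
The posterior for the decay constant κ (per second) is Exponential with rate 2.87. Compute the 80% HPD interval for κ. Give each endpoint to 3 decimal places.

[0.000, 0.561]

The exponential density is strictly decreasing on [0, ∞), so the HPD interval is anchored at 0: [0, q] with P(κ ≤ q) = 0.80.
q = −ln(1 − 0.80) / 2.87 = 1.6094 / 2.87 = 0.561.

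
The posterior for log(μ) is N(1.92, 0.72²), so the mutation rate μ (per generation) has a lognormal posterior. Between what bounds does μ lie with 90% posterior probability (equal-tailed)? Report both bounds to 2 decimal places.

On the log scale the 90% interval is 1.92 ± 1.645 × 0.72 = [0.7357, 3.1043].
Exponentiate: [e^0.7357, e^3.1043] = [2.09, 22.29].

[2.09, 22.29]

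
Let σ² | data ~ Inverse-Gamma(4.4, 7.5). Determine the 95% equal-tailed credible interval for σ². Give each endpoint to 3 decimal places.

Inverse-Gamma(4.4, 7.5) quantiles: F⁻¹(0.025) and F⁻¹(0.975).
Equivalently, 1/σ² ~ Gamma(4.4, rate = 7.5); invert its 0.975 and 0.025 quantiles.
Posterior mean ≈ 2.206, SD ≈ 1.424; a Normal approximation gives roughly [-0.585, 4.997].
Exact: lower = 0.801; upper = 5.782.

[0.801, 5.782]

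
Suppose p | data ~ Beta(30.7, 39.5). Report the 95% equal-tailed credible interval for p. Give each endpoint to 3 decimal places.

[0.324, 0.554]

Posterior: Beta(30.7, 39.5).
Equal-tailed 95% interval: the 0.025 and 0.975 quantiles of Beta(30.7, 39.5).
Posterior mean ≈ 0.437, SD ≈ 0.059; a Normal approximation gives roughly [0.322, 0.553].
Exact: F⁻¹(0.025) = 0.324; F⁻¹(0.975) = 0.554.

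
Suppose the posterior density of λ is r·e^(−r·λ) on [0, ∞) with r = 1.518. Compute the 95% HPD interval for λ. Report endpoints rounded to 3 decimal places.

The exponential density is strictly decreasing on [0, ∞), so the HPD interval is anchored at 0: [0, q] with P(λ ≤ q) = 0.95.
q = −ln(1 − 0.95) / 1.518 = 2.9957 / 1.518 = 1.973.

[0.000, 1.973]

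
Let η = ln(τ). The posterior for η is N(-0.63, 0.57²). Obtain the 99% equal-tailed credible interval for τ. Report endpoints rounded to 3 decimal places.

[0.123, 2.312]

On the log scale the 99% interval is -0.63 ± 2.576 × 0.57 = [-2.0982, 0.8382].
Exponentiate: [e^-2.0982, e^0.8382] = [0.123, 2.312].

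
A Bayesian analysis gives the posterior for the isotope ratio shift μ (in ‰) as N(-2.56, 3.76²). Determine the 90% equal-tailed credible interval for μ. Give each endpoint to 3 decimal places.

The posterior is symmetric, so the 90% equal-tailed interval is μ = -2.56 ± z·3.76 with z = 1.645.
Half-width: 1.645 × 3.76 = 6.185.
-2.56 − 6.185 = -8.745; -2.56 + 6.185 = 3.625.

[-8.745, 3.625]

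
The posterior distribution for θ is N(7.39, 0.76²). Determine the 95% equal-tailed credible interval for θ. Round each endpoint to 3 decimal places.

The posterior is symmetric, so the 95% equal-tailed interval is θ = 7.39 ± z·0.76 with z = 1.960.
Half-width: 1.960 × 0.76 = 1.490.
7.39 − 1.490 = 5.900; 7.39 + 1.490 = 8.880.

[5.900, 8.880]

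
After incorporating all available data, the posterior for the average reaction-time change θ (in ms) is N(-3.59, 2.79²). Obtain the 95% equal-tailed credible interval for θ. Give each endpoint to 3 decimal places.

[-9.058, 1.878]

The posterior is symmetric, so the 95% equal-tailed interval is θ = -3.59 ± z·2.79 with z = 1.960.
Half-width: 1.960 × 2.79 = 5.468.
-3.59 − 5.468 = -9.058; -3.59 + 5.468 = 1.878.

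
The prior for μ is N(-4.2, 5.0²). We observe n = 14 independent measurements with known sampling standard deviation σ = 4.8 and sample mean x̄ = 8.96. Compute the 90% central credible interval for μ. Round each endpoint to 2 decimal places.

[6.10, 10.19]

Posterior precision = 1/5.0² + 14/4.8² = 0.0400 + 0.6076 = 0.6476, so posterior SD = 1.2426.
Posterior mean = (-4.2/5.0² + 14·8.96/4.8²) / 0.6476 = 8.1472.
Interval: 8.1472 ± 1.645 × 1.2426 → [6.10, 10.19].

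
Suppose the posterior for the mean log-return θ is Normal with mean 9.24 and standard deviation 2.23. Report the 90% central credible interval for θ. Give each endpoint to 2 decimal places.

The posterior is symmetric, so the 90% equal-tailed interval is θ = 9.24 ± z·2.23 with z = 1.645.
Half-width: 1.645 × 2.23 = 3.67.
9.24 − 3.67 = 5.57; 9.24 + 3.67 = 12.91.

[5.57, 12.91]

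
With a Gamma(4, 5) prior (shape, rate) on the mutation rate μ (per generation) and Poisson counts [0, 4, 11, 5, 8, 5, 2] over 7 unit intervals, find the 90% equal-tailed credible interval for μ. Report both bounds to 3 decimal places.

[2.444, 4.151]

Posterior: Gamma(4+35, 5+7) = Gamma(39, 12) (shape, rate).
Equal-tailed 90% interval: Gamma(39, 12) quantiles at 0.05 and 0.95.
Posterior mean ≈ 3.250, SD ≈ 0.520; a Normal approximation gives roughly [2.394, 4.106].
Exact: lower = 2.444; upper = 4.151.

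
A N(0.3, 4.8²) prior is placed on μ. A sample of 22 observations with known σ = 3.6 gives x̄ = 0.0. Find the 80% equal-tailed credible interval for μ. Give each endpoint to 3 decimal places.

[-0.964, 0.979]

Posterior precision = 1/4.8² + 22/3.6² = 0.0434 + 1.6975 = 1.7409, so posterior SD = 0.7579.
Posterior mean = (0.3/4.8² + 22·0.0/3.6²) / 1.7409 = 0.0075.
Interval: 0.0075 ± 1.282 × 0.7579 → [-0.964, 0.979].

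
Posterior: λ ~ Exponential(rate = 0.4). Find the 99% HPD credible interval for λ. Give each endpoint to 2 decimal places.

[0.00, 11.51]

The exponential density is strictly decreasing on [0, ∞), so the HPD interval is anchored at 0: [0, q] with P(λ ≤ q) = 0.99.
q = −ln(1 − 0.99) / 0.4 = 4.6052 / 0.4 = 11.51.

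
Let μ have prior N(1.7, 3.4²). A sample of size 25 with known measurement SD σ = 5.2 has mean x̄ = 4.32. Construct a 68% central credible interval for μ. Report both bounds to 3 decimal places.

Posterior precision = 1/3.4² + 25/5.2² = 0.0865 + 0.9246 = 1.0111, so posterior SD = 0.9945.
Posterior mean = (1.7/3.4² + 25·4.32/5.2²) / 1.0111 = 4.0958.
Interval: 4.0958 ± 0.994 × 0.9945 → [3.107, 5.085].

[3.107, 5.085]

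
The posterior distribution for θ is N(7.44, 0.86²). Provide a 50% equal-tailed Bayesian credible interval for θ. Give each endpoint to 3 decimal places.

[6.860, 8.020]

The posterior is symmetric, so the 50% equal-tailed interval is θ = 7.44 ± z·0.86 with z = 0.674.
Half-width: 0.674 × 0.86 = 0.580.
7.44 − 0.580 = 6.860; 7.44 + 0.580 = 8.020.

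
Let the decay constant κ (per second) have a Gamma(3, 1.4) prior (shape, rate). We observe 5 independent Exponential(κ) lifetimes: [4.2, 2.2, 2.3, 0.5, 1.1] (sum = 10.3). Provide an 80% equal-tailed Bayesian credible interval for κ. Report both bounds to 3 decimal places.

[0.398, 1.006]

Posterior: Gamma(3+5, 1.4+10.3) = Gamma(8, 11.7) (shape, rate).
Equal-tailed 80% interval: Gamma(8, 11.7) quantiles at 0.1 and 0.9.
Posterior mean ≈ 0.684, SD ≈ 0.242; a Normal approximation gives roughly [0.374, 0.994].
Exact: lower = 0.398; upper = 1.006.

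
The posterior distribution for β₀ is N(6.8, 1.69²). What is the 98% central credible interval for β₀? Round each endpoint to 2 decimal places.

[2.87, 10.73]

The posterior is symmetric, so the 98% equal-tailed interval is β₀ = 6.8 ± z·1.69 with z = 2.326.
Half-width: 2.326 × 1.69 = 3.93.
6.8 − 3.93 = 2.87; 6.8 + 3.93 = 10.73.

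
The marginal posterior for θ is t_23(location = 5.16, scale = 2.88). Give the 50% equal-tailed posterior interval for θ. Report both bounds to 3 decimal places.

The t_23 distribution is symmetric; the 50% interval is 5.16 ± t·2.88 with t_{0.75,23} = 0.685.
Half-width: 0.685 × 2.88 = 1.974.
5.16 − 1.974 = 3.186; 5.16 + 1.974 = 7.134.

[3.186, 7.134]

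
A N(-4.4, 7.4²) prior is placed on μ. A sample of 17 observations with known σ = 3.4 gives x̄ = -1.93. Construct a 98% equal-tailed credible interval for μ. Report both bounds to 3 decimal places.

[-3.867, -0.054]

Posterior precision = 1/7.4² + 17/3.4² = 0.0183 + 1.4706 = 1.4888, so posterior SD = 0.8195.
Posterior mean = (-4.4/7.4² + 17·-1.93/3.4²) / 1.4888 = -1.9603.
Interval: -1.9603 ± 2.326 × 0.8195 → [-3.867, -0.054].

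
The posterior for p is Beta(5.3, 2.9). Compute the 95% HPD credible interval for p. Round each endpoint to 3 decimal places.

[0.343, 0.931]

The posterior is unimodal and skewed, so the HPD interval has equal density at both endpoints and is the shortest 95% interval.
Solving f(0.343) = f(0.931) with F(0.931) − F(0.343) = 0.95 gives [0.343, 0.931].
For comparison, the equal-tailed interval is [0.315, 0.911]; the HPD is narrower and shifted toward the mode.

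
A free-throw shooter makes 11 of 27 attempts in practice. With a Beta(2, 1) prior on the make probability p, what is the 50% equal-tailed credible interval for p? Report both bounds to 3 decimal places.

[0.371, 0.494]

Posterior: Beta(2+11, 1+16) = Beta(13, 17).
Equal-tailed 50% interval: the 0.25 and 0.75 quantiles of Beta(13, 17).
Posterior mean ≈ 0.433, SD ≈ 0.089; a Normal approximation gives roughly [0.373, 0.493].
Exact: F⁻¹(0.25) = 0.371; F⁻¹(0.75) = 0.494.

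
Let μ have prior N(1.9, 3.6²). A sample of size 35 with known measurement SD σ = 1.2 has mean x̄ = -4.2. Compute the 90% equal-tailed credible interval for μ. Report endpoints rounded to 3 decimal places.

Posterior precision = 1/3.6² + 35/1.2² = 0.0772 + 24.3056 = 24.3827, so posterior SD = 0.2025.
Posterior mean = (1.9/3.6² + 35·-4.2/1.2²) / 24.3827 = -4.1807.
Interval: -4.1807 ± 1.645 × 0.2025 → [-4.514, -3.848].

[-4.514, -3.848]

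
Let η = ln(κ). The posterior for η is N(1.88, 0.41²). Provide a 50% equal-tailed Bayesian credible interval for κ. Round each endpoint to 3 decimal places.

On the log scale the 50% interval is 1.88 ± 0.674 × 0.41 = [1.6035, 2.1565].
Exponentiate: [e^1.6035, e^2.1565] = [4.970, 8.641].

[4.970, 8.641]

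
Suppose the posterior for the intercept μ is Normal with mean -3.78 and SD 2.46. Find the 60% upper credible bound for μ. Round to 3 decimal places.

-3.157

Need U with P(μ ≤ U) = 0.60: U = -3.78 + z_{0.4}·2.46.
z = 0.253; U = -3.78 + 0.253 × 2.46 = -3.157.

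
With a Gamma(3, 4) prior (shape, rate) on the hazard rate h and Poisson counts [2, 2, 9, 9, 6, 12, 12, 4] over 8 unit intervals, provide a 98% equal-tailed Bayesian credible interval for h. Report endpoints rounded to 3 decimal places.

[3.551, 6.527]

Posterior: Gamma(3+56, 4+8) = Gamma(59, 12) (shape, rate).
Equal-tailed 98% interval: Gamma(59, 12) quantiles at 0.01 and 0.99.
Posterior mean ≈ 4.917, SD ≈ 0.640; a Normal approximation gives roughly [3.428, 6.406].
Exact: lower = 3.551; upper = 6.527.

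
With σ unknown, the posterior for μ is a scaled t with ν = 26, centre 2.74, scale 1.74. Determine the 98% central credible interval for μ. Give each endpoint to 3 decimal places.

The t_26 distribution is symmetric; the 98% interval is 2.74 ± t·1.74 with t_{0.99,26} = 2.479.
Half-width: 2.479 × 1.74 = 4.313.
2.74 − 4.313 = -1.573; 2.74 + 4.313 = 7.053.

[-1.573, 7.053]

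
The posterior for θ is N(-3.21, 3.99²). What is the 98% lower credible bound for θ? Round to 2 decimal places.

-11.40

Need L with P(θ ≥ L) = 0.98: L = -3.21 − z_{0.02}·3.99.
z = 2.054; L = -3.21 − 2.054 × 3.99 = -11.40.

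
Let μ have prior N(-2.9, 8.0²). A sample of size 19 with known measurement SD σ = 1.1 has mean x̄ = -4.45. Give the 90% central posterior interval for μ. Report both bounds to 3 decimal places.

Posterior precision = 1/8.0² + 19/1.1² = 0.0156 + 15.7025 = 15.7181, so posterior SD = 0.2522.
Posterior mean = (-2.9/8.0² + 19·-4.45/1.1²) / 15.7181 = -4.4485.
Interval: -4.4485 ± 1.645 × 0.2522 → [-4.863, -4.034].

[-4.863, -4.034]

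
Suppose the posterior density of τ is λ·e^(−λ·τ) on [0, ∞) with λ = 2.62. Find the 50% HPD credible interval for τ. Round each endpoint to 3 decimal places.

The exponential density is strictly decreasing on [0, ∞), so the HPD interval is anchored at 0: [0, q] with P(τ ≤ q) = 0.50.
q = −ln(1 − 0.50) / 2.62 = 0.6931 / 2.62 = 0.265.

[0.000, 0.265]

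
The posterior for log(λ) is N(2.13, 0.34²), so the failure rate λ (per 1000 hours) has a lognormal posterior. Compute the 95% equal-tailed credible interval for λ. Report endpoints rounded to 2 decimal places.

[4.32, 16.39]

On the log scale the 95% interval is 2.13 ± 1.960 × 0.34 = [1.4636, 2.7964].
Exponentiate: [e^1.4636, e^2.7964] = [4.32, 16.39].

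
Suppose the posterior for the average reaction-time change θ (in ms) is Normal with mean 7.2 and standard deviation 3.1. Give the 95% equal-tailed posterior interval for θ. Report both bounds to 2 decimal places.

The posterior is symmetric, so the 95% equal-tailed interval is θ = 7.2 ± z·3.1 with z = 1.960.
Half-width: 1.960 × 3.1 = 6.08.
7.2 − 6.08 = 1.12; 7.2 + 6.08 = 13.28.

[1.12, 13.28]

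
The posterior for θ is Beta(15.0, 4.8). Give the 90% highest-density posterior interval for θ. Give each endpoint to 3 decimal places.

The posterior is unimodal and skewed, so the HPD interval has equal density at both endpoints and is the shortest 90% interval.
Solving f(0.610) = f(0.911) with F(0.911) − F(0.610) = 0.90 gives [0.610, 0.911].
For comparison, the equal-tailed interval is [0.589, 0.896]; the HPD is narrower and shifted toward the mode.

[0.610, 0.911]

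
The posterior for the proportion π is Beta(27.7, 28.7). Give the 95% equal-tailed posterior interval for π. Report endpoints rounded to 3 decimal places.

Posterior: Beta(27.7, 28.7).
Equal-tailed 95% interval: the 0.025 and 0.975 quantiles of Beta(27.7, 28.7).
Posterior mean ≈ 0.491, SD ≈ 0.066; a Normal approximation gives roughly [0.362, 0.620].
Exact: F⁻¹(0.025) = 0.363; F⁻¹(0.975) = 0.620.

[0.363, 0.620]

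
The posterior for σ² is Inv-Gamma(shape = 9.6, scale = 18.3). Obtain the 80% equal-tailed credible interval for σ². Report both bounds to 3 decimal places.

[1.334, 3.099]

Inverse-Gamma(9.6, 18.3) quantiles: F⁻¹(0.1) and F⁻¹(0.9).
Equivalently, 1/σ² ~ Gamma(9.6, rate = 18.3); invert its 0.9 and 0.1 quantiles.
Posterior mean ≈ 2.128, SD ≈ 0.772; a Normal approximation gives roughly [1.139, 3.117].
Exact: lower = 1.334; upper = 3.099.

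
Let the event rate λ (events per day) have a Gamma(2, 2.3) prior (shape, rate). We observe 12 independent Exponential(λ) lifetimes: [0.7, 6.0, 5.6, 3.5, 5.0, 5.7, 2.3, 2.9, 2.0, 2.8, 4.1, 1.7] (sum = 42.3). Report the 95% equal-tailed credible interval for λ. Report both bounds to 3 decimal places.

[0.172, 0.498]

Posterior: Gamma(2+12, 2.3+42.3) = Gamma(14, 44.6) (shape, rate).
Equal-tailed 95% interval: Gamma(14, 44.6) quantiles at 0.025 and 0.975.
Posterior mean ≈ 0.314, SD ≈ 0.084; a Normal approximation gives roughly [0.149, 0.478].
Exact: lower = 0.172; upper = 0.498.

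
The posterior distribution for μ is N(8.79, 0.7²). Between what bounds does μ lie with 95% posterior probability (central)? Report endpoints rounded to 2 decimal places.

[7.42, 10.16]

The posterior is symmetric, so the 95% equal-tailed interval is μ = 8.79 ± z·0.7 with z = 1.960.
Half-width: 1.960 × 0.7 = 1.37.
8.79 − 1.37 = 7.42; 8.79 + 1.37 = 10.16.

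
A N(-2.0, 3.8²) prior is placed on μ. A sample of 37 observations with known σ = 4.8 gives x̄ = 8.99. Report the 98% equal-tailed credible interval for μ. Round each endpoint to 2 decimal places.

Posterior precision = 1/3.8² + 37/4.8² = 0.0693 + 1.6059 = 1.6752, so posterior SD = 0.7726.
Posterior mean = (-2.0/3.8² + 37·8.99/4.8²) / 1.6752 = 8.5357.
Interval: 8.5357 ± 2.326 × 0.7726 → [6.74, 10.33].

[6.74, 10.33]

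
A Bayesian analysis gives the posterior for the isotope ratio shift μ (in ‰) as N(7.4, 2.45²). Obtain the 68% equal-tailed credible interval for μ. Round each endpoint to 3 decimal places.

The posterior is symmetric, so the 68% equal-tailed interval is μ = 7.4 ± z·2.45 with z = 0.994.
Half-width: 0.994 × 2.45 = 2.436.
7.4 − 2.436 = 4.964; 7.4 + 2.436 = 9.836.

[4.964, 9.836]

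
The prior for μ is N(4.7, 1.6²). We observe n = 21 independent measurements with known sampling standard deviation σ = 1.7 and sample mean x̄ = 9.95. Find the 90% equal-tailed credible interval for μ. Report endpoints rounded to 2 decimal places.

[9.09, 10.28]

Posterior precision = 1/1.6² + 21/1.7² = 0.3906 + 7.2664 = 7.6571, so posterior SD = 0.3614.
Posterior mean = (4.7/1.6² + 21·9.95/1.7²) / 7.6571 = 9.6822.
Interval: 9.6822 ± 1.645 × 0.3614 → [9.09, 10.28].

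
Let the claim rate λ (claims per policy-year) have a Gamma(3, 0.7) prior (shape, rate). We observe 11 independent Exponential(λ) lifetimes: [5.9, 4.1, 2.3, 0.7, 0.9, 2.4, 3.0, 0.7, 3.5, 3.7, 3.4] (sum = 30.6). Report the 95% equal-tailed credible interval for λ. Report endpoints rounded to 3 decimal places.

[0.245, 0.710]

Posterior: Gamma(3+11, 0.7+30.6) = Gamma(14, 31.3) (shape, rate).
Equal-tailed 95% interval: Gamma(14, 31.3) quantiles at 0.025 and 0.975.
Posterior mean ≈ 0.447, SD ≈ 0.120; a Normal approximation gives roughly [0.213, 0.682].
Exact: lower = 0.245; upper = 0.710.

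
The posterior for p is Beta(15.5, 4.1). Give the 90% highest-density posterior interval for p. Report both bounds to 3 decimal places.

The posterior is unimodal and skewed, so the HPD interval has equal density at both endpoints and is the shortest 90% interval.
Solving f(0.652) = f(0.936) with F(0.936) − F(0.652) = 0.90 gives [0.652, 0.936].
For comparison, the equal-tailed interval is [0.628, 0.920]; the HPD is narrower and shifted toward the mode.

[0.652, 0.936]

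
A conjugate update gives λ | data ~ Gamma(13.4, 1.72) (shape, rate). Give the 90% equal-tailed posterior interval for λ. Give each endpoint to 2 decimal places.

Posterior: Gamma(shape 13.4, rate 1.72).
Equal-tailed 90% interval: Gamma(13.4, 1.72) quantiles at 0.05 and 0.95.
Posterior mean ≈ 7.79, SD ≈ 2.13; a Normal approximation gives roughly [4.29, 11.29].
Exact: lower = 4.65; upper = 11.59.

[4.65, 11.59]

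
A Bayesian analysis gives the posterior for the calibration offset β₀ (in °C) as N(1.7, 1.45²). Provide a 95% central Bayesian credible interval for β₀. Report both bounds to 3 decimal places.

The posterior is symmetric, so the 95% equal-tailed interval is β₀ = 1.7 ± z·1.45 with z = 1.960.
Half-width: 1.960 × 1.45 = 2.842.
1.7 − 2.842 = -1.142; 1.7 + 2.842 = 4.542.

[-1.142, 4.542]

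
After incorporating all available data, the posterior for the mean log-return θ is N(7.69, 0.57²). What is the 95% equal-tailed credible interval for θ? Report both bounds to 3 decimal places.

[6.573, 8.807]

The posterior is symmetric, so the 95% equal-tailed interval is θ = 7.69 ± z·0.57 with z = 1.960.
Half-width: 1.960 × 0.57 = 1.117.
7.69 − 1.117 = 6.573; 7.69 + 1.117 = 8.807.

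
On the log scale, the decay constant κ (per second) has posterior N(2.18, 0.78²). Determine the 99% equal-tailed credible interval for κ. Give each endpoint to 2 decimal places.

On the log scale the 99% interval is 2.18 ± 2.576 × 0.78 = [0.1709, 4.1891].
Exponentiate: [e^0.1709, e^4.1891] = [1.19, 65.97].

[1.19, 65.97]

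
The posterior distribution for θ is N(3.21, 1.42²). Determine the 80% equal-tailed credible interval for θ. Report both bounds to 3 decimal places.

The posterior is symmetric, so the 80% equal-tailed interval is θ = 3.21 ± z·1.42 with z = 1.282.
Half-width: 1.282 × 1.42 = 1.820.
3.21 − 1.820 = 1.390; 3.21 + 1.820 = 5.030.

[1.390, 5.030]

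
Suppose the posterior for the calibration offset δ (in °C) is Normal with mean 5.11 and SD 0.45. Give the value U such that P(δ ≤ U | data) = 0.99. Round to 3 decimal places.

6.157

Need U with P(δ ≤ U) = 0.99: U = 5.11 + z_{0.01}·0.45.
z = 2.326; U = 5.11 + 2.326 × 0.45 = 6.157.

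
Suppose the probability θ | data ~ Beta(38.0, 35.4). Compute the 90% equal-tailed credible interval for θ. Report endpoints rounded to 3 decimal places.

[0.422, 0.613]

Posterior: Beta(38.0, 35.4).
Equal-tailed 90% interval: the 0.05 and 0.95 quantiles of Beta(38.0, 35.4).
Posterior mean ≈ 0.518, SD ≈ 0.058; a Normal approximation gives roughly [0.422, 0.613].
Exact: F⁻¹(0.05) = 0.422; F⁻¹(0.95) = 0.613.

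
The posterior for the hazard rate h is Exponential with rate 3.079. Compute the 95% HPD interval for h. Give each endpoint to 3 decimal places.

The exponential density is strictly decreasing on [0, ∞), so the HPD interval is anchored at 0: [0, q] with P(h ≤ q) = 0.95.
q = −ln(1 − 0.95) / 3.079 = 2.9957 / 3.079 = 0.973.

[0.000, 0.973]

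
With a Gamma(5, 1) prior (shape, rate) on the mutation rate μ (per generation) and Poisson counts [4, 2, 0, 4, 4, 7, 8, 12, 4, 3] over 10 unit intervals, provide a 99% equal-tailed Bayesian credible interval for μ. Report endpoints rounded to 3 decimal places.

[3.284, 6.693]

Posterior: Gamma(5+48, 1+10) = Gamma(53, 11) (shape, rate).
Equal-tailed 99% interval: Gamma(53, 11) quantiles at 0.005 and 0.995.
Posterior mean ≈ 4.818, SD ≈ 0.662; a Normal approximation gives roughly [3.113, 6.523].
Exact: lower = 3.284; upper = 6.693.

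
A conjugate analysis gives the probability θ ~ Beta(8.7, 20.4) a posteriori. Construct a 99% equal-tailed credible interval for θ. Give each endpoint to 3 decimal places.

[0.116, 0.532]

Posterior: Beta(8.7, 20.4).
Equal-tailed 99% interval: the 0.005 and 0.995 quantiles of Beta(8.7, 20.4).
Posterior mean ≈ 0.299, SD ≈ 0.083; a Normal approximation gives roughly [0.084, 0.514].
Exact: F⁻¹(0.005) = 0.116; F⁻¹(0.995) = 0.532.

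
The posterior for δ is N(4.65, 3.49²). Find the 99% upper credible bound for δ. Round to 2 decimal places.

12.77

Need U with P(δ ≤ U) = 0.99: U = 4.65 + z_{0.01}·3.49.
z = 2.326; U = 4.65 + 2.326 × 3.49 = 12.77.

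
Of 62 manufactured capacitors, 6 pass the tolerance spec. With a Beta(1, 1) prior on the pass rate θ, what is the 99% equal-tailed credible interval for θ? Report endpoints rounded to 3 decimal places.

Posterior: Beta(1+6, 1+56) = Beta(7, 57).
Equal-tailed 99% interval: the 0.005 and 0.995 quantiles of Beta(7, 57).
Posterior mean ≈ 0.109, SD ≈ 0.039; a Normal approximation gives roughly [0.010, 0.209].
Exact: F⁻¹(0.005) = 0.033; F⁻¹(0.995) = 0.230.

[0.033, 0.230]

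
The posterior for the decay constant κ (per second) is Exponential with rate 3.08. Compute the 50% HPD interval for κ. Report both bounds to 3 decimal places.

The exponential density is strictly decreasing on [0, ∞), so the HPD interval is anchored at 0: [0, q] with P(κ ≤ q) = 0.50.
q = −ln(1 − 0.50) / 3.08 = 0.6931 / 3.08 = 0.225.

[0.000, 0.225]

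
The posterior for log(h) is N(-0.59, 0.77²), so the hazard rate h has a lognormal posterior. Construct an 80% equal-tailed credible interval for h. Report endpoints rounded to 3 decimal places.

[0.207, 1.487]

On the log scale the 80% interval is -0.59 ± 1.282 × 0.77 = [-1.5768, 0.3968].
Exponentiate: [e^-1.5768, e^0.3968] = [0.207, 1.487].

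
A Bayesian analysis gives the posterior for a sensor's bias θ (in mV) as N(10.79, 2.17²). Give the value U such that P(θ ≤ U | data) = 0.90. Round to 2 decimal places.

13.57

Need U with P(θ ≤ U) = 0.90: U = 10.79 + z_{0.1}·2.17.
z = 1.282; U = 10.79 + 1.282 × 2.17 = 13.57.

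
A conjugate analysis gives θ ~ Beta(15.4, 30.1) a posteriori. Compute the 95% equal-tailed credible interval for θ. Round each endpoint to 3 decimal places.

[0.210, 0.480]

Posterior: Beta(15.4, 30.1).
Equal-tailed 95% interval: the 0.025 and 0.975 quantiles of Beta(15.4, 30.1).
Posterior mean ≈ 0.338, SD ≈ 0.069; a Normal approximation gives roughly [0.202, 0.474].
Exact: F⁻¹(0.025) = 0.210; F⁻¹(0.975) = 0.480.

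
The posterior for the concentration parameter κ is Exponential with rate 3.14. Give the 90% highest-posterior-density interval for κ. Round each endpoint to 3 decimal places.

[0.000, 0.733]

The exponential density is strictly decreasing on [0, ∞), so the HPD interval is anchored at 0: [0, q] with P(κ ≤ q) = 0.90.
q = −ln(1 − 0.90) / 3.14 = 2.3026 / 3.14 = 0.733.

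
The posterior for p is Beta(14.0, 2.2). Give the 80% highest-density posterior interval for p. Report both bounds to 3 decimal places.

The posterior is unimodal and skewed, so the HPD interval has equal density at both endpoints and is the shortest 80% interval.
Solving f(0.790) = f(0.980) with F(0.980) − F(0.790) = 0.80 gives [0.790, 0.980].
For comparison, the equal-tailed interval is [0.750, 0.957]; the HPD is narrower and shifted toward the mode.

[0.790, 0.980]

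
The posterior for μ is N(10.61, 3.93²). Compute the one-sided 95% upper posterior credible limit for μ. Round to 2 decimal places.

Need U with P(μ ≤ U) = 0.95: U = 10.61 + z_{0.05}·3.93.
z = 1.645; U = 10.61 + 1.645 × 3.93 = 17.07.

17.07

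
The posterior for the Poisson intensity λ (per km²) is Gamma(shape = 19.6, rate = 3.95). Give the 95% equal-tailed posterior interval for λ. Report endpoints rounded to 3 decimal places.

[3.014, 7.388]

Posterior: Gamma(shape 19.6, rate 3.95).
Equal-tailed 95% interval: Gamma(19.6, 3.95) quantiles at 0.025 and 0.975.
Posterior mean ≈ 4.962, SD ≈ 1.121; a Normal approximation gives roughly [2.765, 7.159].
Exact: lower = 3.014; upper = 7.388.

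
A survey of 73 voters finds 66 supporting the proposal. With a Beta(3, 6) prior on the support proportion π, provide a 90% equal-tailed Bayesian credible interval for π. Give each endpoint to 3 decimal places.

Posterior: Beta(3+66, 6+7) = Beta(69, 13).
Equal-tailed 90% interval: the 0.05 and 0.95 quantiles of Beta(69, 13).
Posterior mean ≈ 0.841, SD ≈ 0.040; a Normal approximation gives roughly [0.776, 0.907].
Exact: F⁻¹(0.05) = 0.771; F⁻¹(0.95) = 0.902.

[0.771, 0.902]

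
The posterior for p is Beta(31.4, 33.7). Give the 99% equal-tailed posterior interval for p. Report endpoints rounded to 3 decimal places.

Posterior: Beta(31.4, 33.7).
Equal-tailed 99% interval: the 0.005 and 0.995 quantiles of Beta(31.4, 33.7).
Posterior mean ≈ 0.482, SD ≈ 0.061; a Normal approximation gives roughly [0.324, 0.641].
Exact: F⁻¹(0.005) = 0.327; F⁻¹(0.995) = 0.639.

[0.327, 0.639]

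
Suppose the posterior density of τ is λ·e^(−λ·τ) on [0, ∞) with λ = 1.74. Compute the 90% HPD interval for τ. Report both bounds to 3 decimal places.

The exponential density is strictly decreasing on [0, ∞), so the HPD interval is anchored at 0: [0, q] with P(τ ≤ q) = 0.90.
q = −ln(1 − 0.90) / 1.74 = 2.3026 / 1.74 = 1.323.

[0.000, 1.323]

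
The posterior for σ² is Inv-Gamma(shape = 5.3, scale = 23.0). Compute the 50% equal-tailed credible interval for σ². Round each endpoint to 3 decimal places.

Inverse-Gamma(5.3, 23.0) quantiles: F⁻¹(0.25) and F⁻¹(0.75).
Equivalently, 1/σ² ~ Gamma(5.3, rate = 23.0); invert its 0.75 and 0.25 quantiles.
Posterior mean ≈ 5.349, SD ≈ 2.944; a Normal approximation gives roughly [3.363, 7.335].
Exact: lower = 3.474; upper = 6.350.

[3.474, 6.350]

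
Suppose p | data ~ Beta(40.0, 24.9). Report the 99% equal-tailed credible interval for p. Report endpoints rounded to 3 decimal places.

Posterior: Beta(40.0, 24.9).
Equal-tailed 99% interval: the 0.005 and 0.995 quantiles of Beta(40.0, 24.9).
Posterior mean ≈ 0.616, SD ≈ 0.060; a Normal approximation gives roughly [0.462, 0.771].
Exact: F⁻¹(0.005) = 0.458; F⁻¹(0.995) = 0.762.

[0.458, 0.762]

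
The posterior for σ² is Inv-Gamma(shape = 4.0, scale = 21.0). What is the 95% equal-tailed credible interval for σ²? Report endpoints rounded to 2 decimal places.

[2.40, 19.27]

Inverse-Gamma(4.0, 21.0) quantiles: F⁻¹(0.025) and F⁻¹(0.975).
Equivalently, 1/σ² ~ Gamma(4.0, rate = 21.0); invert its 0.975 and 0.025 quantiles.
Posterior mean ≈ 7.00, SD ≈ 4.95; a Normal approximation gives roughly [-2.70, 16.70].
Exact: lower = 2.40; upper = 19.27.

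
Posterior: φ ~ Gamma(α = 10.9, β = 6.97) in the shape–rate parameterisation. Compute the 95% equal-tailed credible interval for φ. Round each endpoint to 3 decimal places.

Posterior: Gamma(shape 10.9, rate 6.97).
Equal-tailed 95% interval: Gamma(10.9, 6.97) quantiles at 0.025 and 0.975.
Posterior mean ≈ 1.564, SD ≈ 0.474; a Normal approximation gives roughly [0.635, 2.492].
Exact: lower = 0.778; upper = 2.620.

[0.778, 2.620]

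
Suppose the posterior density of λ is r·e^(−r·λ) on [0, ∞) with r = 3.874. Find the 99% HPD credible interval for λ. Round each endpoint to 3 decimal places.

The exponential density is strictly decreasing on [0, ∞), so the HPD interval is anchored at 0: [0, q] with P(λ ≤ q) = 0.99.
q = −ln(1 − 0.99) / 3.874 = 4.6052 / 3.874 = 1.189.

[0.000, 1.189]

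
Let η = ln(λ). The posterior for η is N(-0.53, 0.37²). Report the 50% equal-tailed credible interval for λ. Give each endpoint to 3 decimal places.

On the log scale the 50% interval is -0.53 ± 0.674 × 0.37 = [-0.7796, -0.2804].
Exponentiate: [e^-0.7796, e^-0.2804] = [0.459, 0.755].

[0.459, 0.755]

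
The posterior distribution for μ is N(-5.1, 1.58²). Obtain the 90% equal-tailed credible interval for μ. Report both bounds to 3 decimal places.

[-7.699, -2.501]

The posterior is symmetric, so the 90% equal-tailed interval is μ = -5.1 ± z·1.58 with z = 1.645.
Half-width: 1.645 × 1.58 = 2.599.
-5.1 − 2.599 = -7.699; -5.1 + 2.599 = -2.501.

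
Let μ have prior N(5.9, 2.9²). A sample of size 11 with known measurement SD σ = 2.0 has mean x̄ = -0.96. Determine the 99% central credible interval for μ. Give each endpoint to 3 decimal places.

[-2.196, 0.845]

Posterior precision = 1/2.9² + 11/2.0² = 0.1189 + 2.7500 = 2.8689, so posterior SD = 0.5904.
Posterior mean = (5.9/2.9² + 11·-0.96/2.0²) / 2.8689 = -0.6757.
Interval: -0.6757 ± 2.576 × 0.5904 → [-2.196, 0.845].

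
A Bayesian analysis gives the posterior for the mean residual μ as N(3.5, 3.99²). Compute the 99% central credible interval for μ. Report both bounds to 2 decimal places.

[-6.78, 13.78]

The posterior is symmetric, so the 99% equal-tailed interval is μ = 3.5 ± z·3.99 with z = 2.576.
Half-width: 2.576 × 3.99 = 10.28.
3.5 − 10.28 = -6.78; 3.5 + 10.28 = 13.78.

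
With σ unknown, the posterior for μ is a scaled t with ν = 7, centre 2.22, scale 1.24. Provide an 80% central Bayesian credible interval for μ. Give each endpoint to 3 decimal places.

The t_7 distribution is symmetric; the 80% interval is 2.22 ± t·1.24 with t_{0.9,7} = 1.415.
Half-width: 1.415 × 1.24 = 1.755.
2.22 − 1.755 = 0.465; 2.22 + 1.755 = 3.975.

[0.465, 3.975]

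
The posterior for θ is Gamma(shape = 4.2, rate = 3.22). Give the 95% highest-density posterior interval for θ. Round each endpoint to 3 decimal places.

[0.250, 2.562]

The posterior is unimodal and skewed, so the HPD interval has equal density at both endpoints and is the shortest 95% interval.
Solving f(0.250) = f(2.562) with F(2.562) − F(0.250) = 0.95 gives [0.250, 2.562].
For comparison, the equal-tailed interval is [0.370, 2.816]; the HPD is narrower and shifted toward the mode.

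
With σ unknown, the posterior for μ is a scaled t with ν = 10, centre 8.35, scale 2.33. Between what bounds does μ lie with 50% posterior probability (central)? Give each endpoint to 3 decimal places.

The t_10 distribution is symmetric; the 50% interval is 8.35 ± t·2.33 with t_{0.75,10} = 0.700.
Half-width: 0.700 × 2.33 = 1.631.
8.35 − 1.631 = 6.719; 8.35 + 1.631 = 9.981.

[6.719, 9.981]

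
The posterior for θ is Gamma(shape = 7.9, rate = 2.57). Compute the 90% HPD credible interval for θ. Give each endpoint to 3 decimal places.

[1.322, 4.763]

The posterior is unimodal and skewed, so the HPD interval has equal density at both endpoints and is the shortest 90% interval.
Solving f(1.322) = f(4.763) with F(4.763) − F(1.322) = 0.90 gives [1.322, 4.763].
For comparison, the equal-tailed interval is [1.522, 5.066]; the HPD is narrower and shifted toward the mode.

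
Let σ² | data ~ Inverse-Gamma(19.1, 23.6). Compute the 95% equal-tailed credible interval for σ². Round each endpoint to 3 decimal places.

[0.826, 2.049]

Inverse-Gamma(19.1, 23.6) quantiles: F⁻¹(0.025) and F⁻¹(0.975).
Equivalently, 1/σ² ~ Gamma(19.1, rate = 23.6); invert its 0.975 and 0.025 quantiles.
Posterior mean ≈ 1.304, SD ≈ 0.315; a Normal approximation gives roughly [0.686, 1.922].
Exact: lower = 0.826; upper = 2.049.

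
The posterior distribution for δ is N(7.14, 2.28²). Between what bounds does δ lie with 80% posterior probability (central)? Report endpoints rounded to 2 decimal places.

[4.22, 10.06]

The posterior is symmetric, so the 80% equal-tailed interval is δ = 7.14 ± z·2.28 with z = 1.282.
Half-width: 1.282 × 2.28 = 2.92.
7.14 − 2.92 = 4.22; 7.14 + 2.92 = 10.06.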